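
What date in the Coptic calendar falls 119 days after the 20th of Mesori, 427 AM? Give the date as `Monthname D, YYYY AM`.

Koiak 13, 428 AM

JDN of the 20th of Mesori, 427 AM = 1980975.
1980975 + 119 = 1981094.
JDN 1981094 in the Coptic calendar is Koiak 13, 428 AM.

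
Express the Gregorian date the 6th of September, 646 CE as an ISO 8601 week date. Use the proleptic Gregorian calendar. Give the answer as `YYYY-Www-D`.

0646-W36-7

The weekday is Sunday (ISO weekday 7).
That Sunday belongs to ISO week 36 of ISO year 646.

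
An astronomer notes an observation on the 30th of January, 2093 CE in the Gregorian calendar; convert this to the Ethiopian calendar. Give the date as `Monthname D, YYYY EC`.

Tir 22, 2085 EC

Both dates share Julian Day Number 2485543; in the Ethiopian calendar that is 22 Tir 2085 EC.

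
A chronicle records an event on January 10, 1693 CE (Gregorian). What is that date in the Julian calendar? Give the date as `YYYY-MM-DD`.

1692-12-31

The Julian–Gregorian offset here is 10 days (Julian trailing).
10 January 1693 Gregorian − 10 days → 31 December 1692 Julian.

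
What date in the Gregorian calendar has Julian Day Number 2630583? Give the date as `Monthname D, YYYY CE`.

JDN 2451545 is 1 Jan 2000; 2630583 is +179038 days from there.

March 10, 2490 CE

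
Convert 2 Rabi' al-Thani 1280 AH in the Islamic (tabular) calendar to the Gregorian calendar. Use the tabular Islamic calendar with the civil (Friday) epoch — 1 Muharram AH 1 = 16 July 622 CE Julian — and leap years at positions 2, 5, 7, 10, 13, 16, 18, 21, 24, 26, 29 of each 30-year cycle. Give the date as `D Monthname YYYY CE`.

Julian Day Number of the source date = 2401765.
Converting JDN 2401765 to the Gregorian calendar gives 16 September 1863 CE.

16 September 1863 CE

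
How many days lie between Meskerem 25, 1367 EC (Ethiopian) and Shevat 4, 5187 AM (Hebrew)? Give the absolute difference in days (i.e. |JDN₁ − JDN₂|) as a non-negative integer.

JDN of the first date = 2223176.
JDN of the second date = 2242271.
|2242271 − 2223176| = 19095.

19095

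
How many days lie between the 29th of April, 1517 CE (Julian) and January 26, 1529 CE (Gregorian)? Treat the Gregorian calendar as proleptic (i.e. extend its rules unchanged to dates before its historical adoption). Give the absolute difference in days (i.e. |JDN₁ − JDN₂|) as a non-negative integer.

4280

JDN of the first date = 2275261.
JDN of the second date = 2279541.
|2279541 − 2275261| = 4280.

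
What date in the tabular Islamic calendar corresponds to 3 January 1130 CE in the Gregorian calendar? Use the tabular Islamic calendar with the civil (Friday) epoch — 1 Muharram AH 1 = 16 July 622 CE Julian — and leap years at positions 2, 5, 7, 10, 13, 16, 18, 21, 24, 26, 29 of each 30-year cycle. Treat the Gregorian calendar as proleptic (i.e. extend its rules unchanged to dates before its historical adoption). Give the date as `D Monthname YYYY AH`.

Julian Day Number of the source date = 2133786.
Converting JDN 2133786 to the tabular Islamic calendar gives 13 Muharram 524 AH.

13 Muharram 524 AH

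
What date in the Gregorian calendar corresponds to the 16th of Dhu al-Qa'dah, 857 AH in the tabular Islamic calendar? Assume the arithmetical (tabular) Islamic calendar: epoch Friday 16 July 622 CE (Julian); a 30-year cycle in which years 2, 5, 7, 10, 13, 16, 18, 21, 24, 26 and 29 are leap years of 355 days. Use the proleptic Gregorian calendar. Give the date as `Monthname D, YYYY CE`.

November 27, 1453 CE

Julian Day Number of the source date = 2252088.
Converting JDN 2252088 to the Gregorian calendar gives 27 November 1453 CE.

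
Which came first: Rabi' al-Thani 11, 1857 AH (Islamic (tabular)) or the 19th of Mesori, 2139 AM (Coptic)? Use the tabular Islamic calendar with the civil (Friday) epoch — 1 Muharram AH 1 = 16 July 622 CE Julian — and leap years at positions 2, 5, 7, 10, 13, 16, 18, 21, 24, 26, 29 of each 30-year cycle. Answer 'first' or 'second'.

first

The two dates have Julian Day Numbers 2606244 and 2606282 respectively.
Since 2606244 < 2606282, the first date comes first.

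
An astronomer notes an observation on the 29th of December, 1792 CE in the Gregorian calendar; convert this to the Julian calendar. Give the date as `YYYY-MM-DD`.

At this point the Julian calendar is 11 days behind the Gregorian.
29 December 1792 Gregorian − 11 days → 18 December 1792 Julian.

1792-12-18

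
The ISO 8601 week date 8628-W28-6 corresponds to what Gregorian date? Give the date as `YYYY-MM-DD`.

ISO week 1 of 8628 is the week containing the first Thursday of 8628.
Week 28, day 6 (Saturday) lands on 8628-07-12.

8628-07-12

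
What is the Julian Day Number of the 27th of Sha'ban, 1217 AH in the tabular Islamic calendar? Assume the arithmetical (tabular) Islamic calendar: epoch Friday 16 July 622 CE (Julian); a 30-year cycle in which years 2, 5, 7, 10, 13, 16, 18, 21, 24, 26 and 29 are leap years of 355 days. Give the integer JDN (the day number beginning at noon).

In the Gregorian calendar the same day is 23 December 1802.
JDN 2400001 is 17 November 1858 CE (Gregorian), MJD 0; the target day is −20418 days from there, so JDN = 2379583.

2379583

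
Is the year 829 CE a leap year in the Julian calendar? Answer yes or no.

no

829 mod 4 = 1, so it is a common year in the Julian calendar.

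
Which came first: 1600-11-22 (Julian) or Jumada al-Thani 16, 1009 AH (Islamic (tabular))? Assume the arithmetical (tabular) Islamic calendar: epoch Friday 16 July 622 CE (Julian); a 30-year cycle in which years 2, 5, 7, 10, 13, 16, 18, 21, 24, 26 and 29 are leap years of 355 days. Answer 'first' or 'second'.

first

First date → JDN 2305784; second date → JDN 2305805.
JDN 2305784 < JDN 2305805, so the first date is earlier.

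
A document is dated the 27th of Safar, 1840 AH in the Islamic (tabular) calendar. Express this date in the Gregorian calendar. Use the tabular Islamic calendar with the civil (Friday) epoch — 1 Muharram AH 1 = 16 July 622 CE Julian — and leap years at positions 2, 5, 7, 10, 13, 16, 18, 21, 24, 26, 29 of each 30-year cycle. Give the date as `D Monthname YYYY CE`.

Julian Day Number of the source date = 2600176.
Converting JDN 2600176 to the Gregorian calendar gives 9 December 2406 CE.

9 December 2406 CE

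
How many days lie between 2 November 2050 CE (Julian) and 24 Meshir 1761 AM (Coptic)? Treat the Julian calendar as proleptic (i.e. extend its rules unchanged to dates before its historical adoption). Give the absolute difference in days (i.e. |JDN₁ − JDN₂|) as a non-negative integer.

2083

First date → JDN 2470126; second date → JDN 2468043.
The interval is |2470126 − 2468043| = 2083 days.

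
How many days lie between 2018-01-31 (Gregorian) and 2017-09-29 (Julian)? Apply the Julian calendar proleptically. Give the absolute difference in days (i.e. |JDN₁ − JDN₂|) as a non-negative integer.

First date → JDN 2458150; second date → JDN 2458039.
The interval is |2458150 − 2458039| = 111 days.

111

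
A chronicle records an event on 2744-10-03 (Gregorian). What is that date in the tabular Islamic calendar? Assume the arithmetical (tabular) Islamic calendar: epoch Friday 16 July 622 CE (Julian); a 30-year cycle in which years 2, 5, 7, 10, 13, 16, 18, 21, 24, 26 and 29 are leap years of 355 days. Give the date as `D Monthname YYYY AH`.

4 Jumada al-Awwal 2188 AH

Julian Day Number of the source date = 2723561.
Converting JDN 2723561 to the tabular Islamic calendar gives 4 Jumada al-Awwal 2188 AH.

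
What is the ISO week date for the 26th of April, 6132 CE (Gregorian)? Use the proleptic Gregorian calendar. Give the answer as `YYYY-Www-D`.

6132-W17-6

The weekday is Saturday (ISO weekday 6).
That Saturday belongs to ISO week 17 of ISO year 6132.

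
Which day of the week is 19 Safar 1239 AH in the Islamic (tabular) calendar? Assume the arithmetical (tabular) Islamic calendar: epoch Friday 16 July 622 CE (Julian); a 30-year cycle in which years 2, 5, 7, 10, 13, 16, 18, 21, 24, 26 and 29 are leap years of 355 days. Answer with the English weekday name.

This is JDN 2387194 (25 October 1823 Gregorian).
2387194 ≡ 5 (mod 7); counting from Monday = 0 gives Saturday.

Saturday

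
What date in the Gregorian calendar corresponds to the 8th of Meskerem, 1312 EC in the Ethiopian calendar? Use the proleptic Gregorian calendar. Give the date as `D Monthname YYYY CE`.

Julian Day Number of the source date = 2203071.
Converting JDN 2203071 to the Gregorian calendar gives 14 September 1319 CE.

14 September 1319 CE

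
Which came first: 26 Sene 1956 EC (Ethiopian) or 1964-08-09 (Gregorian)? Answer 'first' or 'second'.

first

Converting both to JDN: 2438580 vs 2438617; the smaller is the first.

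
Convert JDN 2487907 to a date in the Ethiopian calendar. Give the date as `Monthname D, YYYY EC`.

Hamle 15, 2091 EC

JDN 2487907 is 22 July 2099 in the Gregorian calendar.
In the Ethiopian calendar that day is Hamle 15, 2091 EC.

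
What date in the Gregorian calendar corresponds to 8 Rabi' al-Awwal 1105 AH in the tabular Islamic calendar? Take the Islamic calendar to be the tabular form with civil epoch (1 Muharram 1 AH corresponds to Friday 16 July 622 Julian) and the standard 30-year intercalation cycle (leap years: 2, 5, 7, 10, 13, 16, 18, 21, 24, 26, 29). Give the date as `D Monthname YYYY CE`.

7 November 1693 CE

Julian Day Number of the source date = 2339727.
Converting JDN 2339727 to the Gregorian calendar gives 7 November 1693 CE.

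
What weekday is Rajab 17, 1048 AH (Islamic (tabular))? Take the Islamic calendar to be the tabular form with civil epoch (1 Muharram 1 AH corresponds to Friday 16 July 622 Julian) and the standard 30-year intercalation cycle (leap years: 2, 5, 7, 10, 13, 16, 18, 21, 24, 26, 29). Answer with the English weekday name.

This is JDN 2319655 (24 November 1638 Gregorian).
JDN 2319655 mod 7 = 2, and JDN 0 was a Monday, so this is a Wednesday.

Wednesday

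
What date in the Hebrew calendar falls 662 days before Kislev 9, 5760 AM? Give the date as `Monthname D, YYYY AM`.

Tevet 27, 5758 AM

Counting 662 days back from JDN 2451501 reaches JDN 2450839, which is Tevet 27, 5758 AM.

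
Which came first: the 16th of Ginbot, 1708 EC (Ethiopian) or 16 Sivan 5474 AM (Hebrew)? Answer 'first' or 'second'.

second

Converting both to JDN: 2347958 vs 2347235; the smaller is the second.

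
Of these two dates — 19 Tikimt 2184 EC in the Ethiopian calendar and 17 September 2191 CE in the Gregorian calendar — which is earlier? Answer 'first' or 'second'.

second

The two dates have Julian Day Numbers 2521610 and 2521566 respectively.
Since 2521566 < 2521610, the second date comes first.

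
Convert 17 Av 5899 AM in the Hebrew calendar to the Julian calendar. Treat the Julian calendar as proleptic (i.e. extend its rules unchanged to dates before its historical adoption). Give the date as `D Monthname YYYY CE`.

29 July 2139 CE

The source date corresponds to 12 August 2139 in the Gregorian calendar (JDN 2502537).
That day falls on 29 July 2139 CE in the Julian calendar.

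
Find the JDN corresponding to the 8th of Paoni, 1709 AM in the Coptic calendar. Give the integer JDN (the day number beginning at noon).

2449154

In the Gregorian calendar the same day is 15 June 1993.
JDN 2299161 is 15 October 1582 CE (Gregorian); the target day is +149993 days from there, so JDN = 2449154.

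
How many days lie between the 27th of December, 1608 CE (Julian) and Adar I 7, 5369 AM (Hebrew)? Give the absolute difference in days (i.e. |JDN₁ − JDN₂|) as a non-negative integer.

JDN of the first date = 2308741.
JDN of the second date = 2308777.
|2308777 − 2308741| = 36.

36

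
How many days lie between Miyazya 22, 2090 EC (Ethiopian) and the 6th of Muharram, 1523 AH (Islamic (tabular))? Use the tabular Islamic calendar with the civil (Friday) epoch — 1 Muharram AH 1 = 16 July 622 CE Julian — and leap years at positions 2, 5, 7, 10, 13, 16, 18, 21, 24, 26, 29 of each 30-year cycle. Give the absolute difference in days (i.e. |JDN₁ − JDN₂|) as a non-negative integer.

First date → JDN 2487459; second date → JDN 2487791.
The interval is |2487459 − 2487791| = 332 days.

332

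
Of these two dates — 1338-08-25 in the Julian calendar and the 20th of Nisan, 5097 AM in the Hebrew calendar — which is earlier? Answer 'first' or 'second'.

Converting both to JDN: 2209999 vs 2209479; the smaller is the second.

second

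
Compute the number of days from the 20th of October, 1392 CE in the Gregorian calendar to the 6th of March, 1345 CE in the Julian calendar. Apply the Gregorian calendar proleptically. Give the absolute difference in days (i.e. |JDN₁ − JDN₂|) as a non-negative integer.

17387

First date → JDN 2229771; second date → JDN 2212384.
The interval is |2229771 − 2212384| = 17387 days.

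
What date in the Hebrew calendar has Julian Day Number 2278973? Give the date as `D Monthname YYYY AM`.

The proleptic Gregorian equivalent of JDN 2278973 is 8 July 1527.
In the Hebrew calendar that day is 29 Tammuz 5287 AM.

29 Tammuz 5287 AM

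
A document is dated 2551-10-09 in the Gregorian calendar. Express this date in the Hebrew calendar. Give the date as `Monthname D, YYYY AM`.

Tishrei 8, 6312 AM

Both dates share Julian Day Number 2653075; in the Hebrew calendar that is 8 Tishrei 6312 AM.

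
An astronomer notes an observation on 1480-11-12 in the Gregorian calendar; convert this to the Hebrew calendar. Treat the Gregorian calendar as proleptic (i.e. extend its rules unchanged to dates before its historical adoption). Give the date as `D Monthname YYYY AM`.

Both dates share Julian Day Number 2261935; in the Hebrew calendar that is 1 Kislev 5241 AM.

1 Kislev 5241 AM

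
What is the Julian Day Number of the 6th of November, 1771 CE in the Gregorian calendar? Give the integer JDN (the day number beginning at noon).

2368214

JDN 2400001 is 17 November 1858 CE (Gregorian), MJD 0; the target day is −31787 days from there, so JDN = 2368214.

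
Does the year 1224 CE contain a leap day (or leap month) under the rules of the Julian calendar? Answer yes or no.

yes

1224 mod 4 = 0, so it is a leap year in the Julian calendar.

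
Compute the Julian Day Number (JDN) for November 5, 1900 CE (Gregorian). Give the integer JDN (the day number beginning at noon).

2415329

JDN 2299161 is 15 October 1582 CE (Gregorian); the target day is +116168 days from there, so JDN = 2415329.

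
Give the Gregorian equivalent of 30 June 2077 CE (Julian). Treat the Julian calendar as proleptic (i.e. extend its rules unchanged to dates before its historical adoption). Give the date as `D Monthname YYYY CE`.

At this point the Julian calendar is 13 days behind the Gregorian.
30 June 2077 Julian + 13 days → 13 July 2077 Gregorian.

13 July 2077 CE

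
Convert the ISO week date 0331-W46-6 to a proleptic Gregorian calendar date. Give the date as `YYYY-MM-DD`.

ISO week 1 of 331 is the week containing the first Thursday of 331.
Week 46, day 6 (Saturday) lands on 0331-11-14.

0331-11-14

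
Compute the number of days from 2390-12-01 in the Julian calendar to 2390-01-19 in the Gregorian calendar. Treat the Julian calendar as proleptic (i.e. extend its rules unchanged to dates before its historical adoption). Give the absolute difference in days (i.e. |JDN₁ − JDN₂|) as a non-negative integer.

First date → JDN 2594340; second date → JDN 2594008.
The interval is |2594340 − 2594008| = 332 days.

332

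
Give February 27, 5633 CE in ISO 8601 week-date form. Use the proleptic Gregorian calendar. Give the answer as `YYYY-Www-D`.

5633-W08-7

The weekday is Sunday (ISO weekday 7).
That Sunday belongs to ISO week 8 of ISO year 5633.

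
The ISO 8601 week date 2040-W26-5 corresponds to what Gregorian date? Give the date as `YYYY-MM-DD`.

ISO week 1 of 2040 is the week containing the first Thursday of 2040.
Week 26, day 5 (Friday) lands on 2040-06-29.

2040-06-29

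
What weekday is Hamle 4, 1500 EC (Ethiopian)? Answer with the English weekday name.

This is JDN 2272034 (8 July 1508 Gregorian).
2272034 ≡ 2 (mod 7); counting from Monday = 0 gives Wednesday.

Wednesday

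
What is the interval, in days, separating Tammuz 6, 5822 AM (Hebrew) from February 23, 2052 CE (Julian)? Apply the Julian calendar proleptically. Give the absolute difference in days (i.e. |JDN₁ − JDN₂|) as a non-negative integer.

3781

JDN of the first date = 2474385.
JDN of the second date = 2470604.
|2470604 − 2474385| = 3781.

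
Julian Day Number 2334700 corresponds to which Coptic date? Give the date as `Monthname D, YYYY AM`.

Tobi 27, 1396 AM

JDN 2334700 is 2 February 1680 in the Gregorian calendar.
In the Coptic calendar that day is Tobi 27, 1396 AM.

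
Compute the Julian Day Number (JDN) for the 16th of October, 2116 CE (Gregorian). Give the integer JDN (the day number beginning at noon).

JDN 2451545 is 1 January 2000 CE (Gregorian); the target day is +42657 days from there, so JDN = 2494202.

2494202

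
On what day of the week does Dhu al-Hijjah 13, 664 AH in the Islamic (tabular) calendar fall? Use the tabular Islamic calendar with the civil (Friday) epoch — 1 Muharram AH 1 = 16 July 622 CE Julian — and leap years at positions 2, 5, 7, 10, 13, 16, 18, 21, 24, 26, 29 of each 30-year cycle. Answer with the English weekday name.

Equivalently 22 September 1266 Gregorian, JDN 2183722.
Since JDN mod 7 = 2 (0 = Monday), the day is Wednesday.

Wednesday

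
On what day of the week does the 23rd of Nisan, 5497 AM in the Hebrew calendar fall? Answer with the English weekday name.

Wednesday

Equivalently 24 April 1737 Gregorian, JDN 2355600.
JDN 2355600 mod 7 = 2, and JDN 0 was a Monday, so this is a Wednesday.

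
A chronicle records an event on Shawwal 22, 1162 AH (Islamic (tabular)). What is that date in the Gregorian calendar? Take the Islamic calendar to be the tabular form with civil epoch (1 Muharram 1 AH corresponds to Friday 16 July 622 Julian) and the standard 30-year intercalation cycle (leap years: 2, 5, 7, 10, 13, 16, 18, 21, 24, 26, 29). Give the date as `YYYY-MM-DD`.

Both dates share Julian Day Number 2360147; in the Gregorian calendar that is 5 October 1749 CE.

1749-10-05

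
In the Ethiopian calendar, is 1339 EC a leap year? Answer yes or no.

1339 mod 4 = 3; in the Ethiopian calendar a year is leap when year mod 4 = 3, so it is a leap year.

yes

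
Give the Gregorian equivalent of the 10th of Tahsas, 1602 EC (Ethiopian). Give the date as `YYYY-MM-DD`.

1609-12-16

Both dates share Julian Day Number 2309085; in the Gregorian calendar that is 16 December 1609 CE.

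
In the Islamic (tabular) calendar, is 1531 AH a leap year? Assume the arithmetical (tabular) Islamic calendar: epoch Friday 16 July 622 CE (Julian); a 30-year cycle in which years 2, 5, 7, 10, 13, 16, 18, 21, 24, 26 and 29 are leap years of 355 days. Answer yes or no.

no

Year 1531 AH is year 1 of its 30-year cycle; leap positions are 2, 5, 7, 10, 13, 16, 18, 21, 24, 26, 29, so it is a common year (354 days).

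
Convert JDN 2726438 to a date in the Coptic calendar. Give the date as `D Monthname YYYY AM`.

7 Mesori 2468 AM

JDN 2726438 is 19 August 2752 in the Gregorian calendar.
In the Coptic calendar that day is 7 Mesori 2468 AM.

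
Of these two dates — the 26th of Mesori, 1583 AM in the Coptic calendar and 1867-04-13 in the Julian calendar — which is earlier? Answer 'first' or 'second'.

Converting both to JDN: 2403210 vs 2403082; the smaller is the second.

second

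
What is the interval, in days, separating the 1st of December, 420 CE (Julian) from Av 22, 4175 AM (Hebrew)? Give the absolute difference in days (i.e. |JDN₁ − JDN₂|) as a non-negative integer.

First date → JDN 1874798; second date → JDN 1872861.
The interval is |1874798 − 1872861| = 1937 days.

1937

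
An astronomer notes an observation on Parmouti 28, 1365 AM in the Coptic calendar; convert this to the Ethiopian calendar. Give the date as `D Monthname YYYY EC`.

The source date corresponds to 3 May 1649 in the Gregorian calendar (JDN 2323468).
That day falls on 28 Miyazya 1641 EC in the Ethiopian calendar.

28 Miyazya 1641 EC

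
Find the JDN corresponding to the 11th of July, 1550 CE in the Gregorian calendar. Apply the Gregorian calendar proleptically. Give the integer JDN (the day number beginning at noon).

2287377

JDN 2400001 is 17 November 1858 CE (Gregorian), MJD 0; the target day is −112624 days from there, so JDN = 2287377.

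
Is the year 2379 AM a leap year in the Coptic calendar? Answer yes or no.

2379 mod 4 = 3; in the Coptic calendar a year is leap when year mod 4 = 3, so it is a leap year.

yes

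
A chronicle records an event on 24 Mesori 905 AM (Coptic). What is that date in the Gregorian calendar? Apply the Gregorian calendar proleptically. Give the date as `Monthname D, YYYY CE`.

Julian Day Number of the source date = 2155569.
Converting JDN 2155569 to the Gregorian calendar gives 24 August 1189 CE.

August 24, 1189 CE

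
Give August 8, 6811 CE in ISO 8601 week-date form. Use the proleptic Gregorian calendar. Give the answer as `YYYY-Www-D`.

The weekday is Monday (ISO weekday 1).
That Monday belongs to ISO week 32 of ISO year 6811.

6811-W32-1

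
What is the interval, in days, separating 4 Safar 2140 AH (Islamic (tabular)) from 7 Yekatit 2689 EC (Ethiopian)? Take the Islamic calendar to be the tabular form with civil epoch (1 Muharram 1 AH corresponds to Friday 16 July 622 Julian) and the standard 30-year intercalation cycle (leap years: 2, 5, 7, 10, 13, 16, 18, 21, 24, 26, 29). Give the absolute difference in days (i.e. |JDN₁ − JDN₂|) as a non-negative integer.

First date → JDN 2706463; second date → JDN 2706169.
The interval is |2706463 − 2706169| = 294 days.

294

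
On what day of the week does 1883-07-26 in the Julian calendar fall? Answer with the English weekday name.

Equivalently 7 August 1883 Gregorian, JDN 2409030.
Since JDN mod 7 = 1 (0 = Monday), the day is Tuesday.

Tuesday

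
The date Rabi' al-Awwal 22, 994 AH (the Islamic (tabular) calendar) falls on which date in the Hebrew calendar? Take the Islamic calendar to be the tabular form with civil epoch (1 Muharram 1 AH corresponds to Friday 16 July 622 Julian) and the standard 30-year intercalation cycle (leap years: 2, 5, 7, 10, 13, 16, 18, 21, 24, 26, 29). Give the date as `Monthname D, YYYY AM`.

Both dates share Julian Day Number 2300406; in the Hebrew calendar that is 23 Adar 5346 AM.

Adar 23, 5346 AM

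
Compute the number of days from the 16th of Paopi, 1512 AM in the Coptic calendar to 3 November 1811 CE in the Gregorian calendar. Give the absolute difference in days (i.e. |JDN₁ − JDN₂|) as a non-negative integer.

First date → JDN 2376968; second date → JDN 2382820.
The interval is |2376968 − 2382820| = 5852 days.

5852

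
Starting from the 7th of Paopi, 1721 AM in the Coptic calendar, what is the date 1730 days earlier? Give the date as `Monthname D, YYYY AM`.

Tobi 13, 1716 AM

JDN of the 7th of Paopi, 1721 AM = 2453296.
2453296 − 1730 = 2451566.
JDN 2451566 in the Coptic calendar is Tobi 13, 1716 AM.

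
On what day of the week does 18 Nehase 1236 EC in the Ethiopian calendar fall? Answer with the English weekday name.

In the proleptic Gregorian calendar this is 18 August 1244 (JDN 2175652).
Since JDN mod 7 = 3 (0 = Monday), the day is Thursday.

Thursday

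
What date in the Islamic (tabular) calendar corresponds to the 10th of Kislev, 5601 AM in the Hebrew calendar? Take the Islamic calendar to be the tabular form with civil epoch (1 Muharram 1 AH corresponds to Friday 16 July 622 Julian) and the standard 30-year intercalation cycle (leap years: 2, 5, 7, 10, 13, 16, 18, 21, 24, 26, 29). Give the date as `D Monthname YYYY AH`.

Julian Day Number of the source date = 2393445.
Converting JDN 2393445 to the tabular Islamic calendar gives 10 Shawwal 1256 AH.

10 Shawwal 1256 AH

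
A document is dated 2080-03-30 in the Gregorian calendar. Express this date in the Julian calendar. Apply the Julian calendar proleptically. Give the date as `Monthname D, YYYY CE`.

The Julian–Gregorian offset here is 13 days (Julian trailing).
30 March 2080 Gregorian − 13 days → 17 March 2080 Julian.

March 17, 2080 CE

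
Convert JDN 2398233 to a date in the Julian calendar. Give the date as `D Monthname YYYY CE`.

2 January 1854 CE

The Gregorian equivalent of JDN 2398233 is 14 January 1854.
In the Julian calendar that day is 2 January 1854 CE.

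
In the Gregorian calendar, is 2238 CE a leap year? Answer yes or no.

no

2238 is not divisible by 4, so it is a common year.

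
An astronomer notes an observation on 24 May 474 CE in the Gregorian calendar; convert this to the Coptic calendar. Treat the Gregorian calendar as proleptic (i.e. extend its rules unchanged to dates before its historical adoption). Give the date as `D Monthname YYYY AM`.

Julian Day Number of the source date = 1894329.
Converting JDN 1894329 to the Coptic calendar gives 28 Pashons 190 AM.

28 Pashons 190 AM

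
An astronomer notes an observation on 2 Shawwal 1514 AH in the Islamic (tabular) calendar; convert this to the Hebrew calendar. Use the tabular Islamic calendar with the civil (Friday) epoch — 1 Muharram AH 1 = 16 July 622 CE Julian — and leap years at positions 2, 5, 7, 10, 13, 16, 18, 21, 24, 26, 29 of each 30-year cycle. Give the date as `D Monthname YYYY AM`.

Julian Day Number of the source date = 2484864.
Converting JDN 2484864 to the Hebrew calendar gives 4 Nisan 5851 AM.

4 Nisan 5851 AM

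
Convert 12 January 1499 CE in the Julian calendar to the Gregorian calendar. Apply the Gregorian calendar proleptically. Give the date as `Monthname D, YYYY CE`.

At this point the Julian calendar is 9 days behind the Gregorian.
12 January 1499 Julian + 9 days → 21 January 1499 Gregorian.

January 21, 1499 CE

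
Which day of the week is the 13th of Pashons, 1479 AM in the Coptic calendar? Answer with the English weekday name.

Equivalently 19 May 1763 Gregorian, JDN 2365121.
JDN 2365121 mod 7 = 3, and JDN 0 was a Monday, so this is a Thursday.

Thursday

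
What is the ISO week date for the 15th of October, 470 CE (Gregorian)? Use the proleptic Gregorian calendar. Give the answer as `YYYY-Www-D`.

0470-W42-3

The weekday is Wednesday (ISO weekday 3).
That Wednesday belongs to ISO week 42 of ISO year 470.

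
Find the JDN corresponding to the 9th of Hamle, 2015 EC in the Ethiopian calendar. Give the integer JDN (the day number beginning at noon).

In the Gregorian calendar the same day is 16 July 2023.
JDN 2299161 is 15 October 1582 CE (Gregorian); the target day is +160981 days from there, so JDN = 2460142.

2460142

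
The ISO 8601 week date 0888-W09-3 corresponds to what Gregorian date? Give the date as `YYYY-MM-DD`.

0888-02-25

ISO week 1 of 888 is the week containing the first Thursday of 888.
Week 9, day 3 (Wednesday) lands on 0888-02-25.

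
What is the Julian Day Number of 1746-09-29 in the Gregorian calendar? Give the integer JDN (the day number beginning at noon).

JDN 2299161 is 15 October 1582 CE (Gregorian); the target day is +59884 days from there, so JDN = 2359045.

2359045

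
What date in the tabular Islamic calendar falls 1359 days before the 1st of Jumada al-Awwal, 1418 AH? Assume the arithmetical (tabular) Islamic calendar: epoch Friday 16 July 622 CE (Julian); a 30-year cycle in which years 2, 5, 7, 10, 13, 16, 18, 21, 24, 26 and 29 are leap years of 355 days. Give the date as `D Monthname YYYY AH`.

The starting date is JDN 2450696; 2450696 − 1359 = 2449337.
JDN 2449337 corresponds to 1 Rajab 1414 AH.

1 Rajab 1414 AH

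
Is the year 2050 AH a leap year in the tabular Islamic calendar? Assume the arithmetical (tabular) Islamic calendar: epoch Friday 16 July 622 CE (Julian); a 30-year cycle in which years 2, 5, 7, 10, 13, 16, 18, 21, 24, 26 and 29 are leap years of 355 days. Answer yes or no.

yes

Year 2050 AH is year 10 of its 30-year cycle; leap positions are 2, 5, 7, 10, 13, 16, 18, 21, 24, 26, 29, so it is a leap year (355 days).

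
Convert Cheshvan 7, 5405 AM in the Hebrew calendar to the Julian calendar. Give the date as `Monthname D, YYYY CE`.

October 27, 1644 CE

The source date corresponds to 6 November 1644 in the Gregorian calendar (JDN 2321829).
That day falls on 27 October 1644 CE in the Julian calendar.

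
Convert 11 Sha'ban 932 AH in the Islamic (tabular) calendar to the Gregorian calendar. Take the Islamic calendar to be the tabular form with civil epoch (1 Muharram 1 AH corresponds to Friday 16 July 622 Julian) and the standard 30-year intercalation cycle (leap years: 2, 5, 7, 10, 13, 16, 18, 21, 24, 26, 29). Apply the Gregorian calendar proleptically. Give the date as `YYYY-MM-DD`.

1526-06-02

Julian Day Number of the source date = 2278572.
Converting JDN 2278572 to the Gregorian calendar gives 2 June 1526 CE.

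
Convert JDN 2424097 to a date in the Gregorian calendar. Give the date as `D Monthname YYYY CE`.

7 November 1924 CE

JDN 2451545 is 1 Jan 2000; 2424097 is −27448 days from there.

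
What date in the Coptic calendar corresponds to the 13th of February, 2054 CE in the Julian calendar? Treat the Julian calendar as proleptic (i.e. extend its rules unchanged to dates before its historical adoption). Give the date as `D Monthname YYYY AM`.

The source date corresponds to 26 February 2054 in the Gregorian calendar (JDN 2471325).
That day falls on 19 Meshir 1770 AM in the Coptic calendar.

19 Meshir 1770 AM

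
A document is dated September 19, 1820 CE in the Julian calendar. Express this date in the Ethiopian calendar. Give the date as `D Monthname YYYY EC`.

22 Meskerem 1813 EC

Julian Day Number of the source date = 2386075.
Converting JDN 2386075 to the Ethiopian calendar gives 22 Meskerem 1813 EC.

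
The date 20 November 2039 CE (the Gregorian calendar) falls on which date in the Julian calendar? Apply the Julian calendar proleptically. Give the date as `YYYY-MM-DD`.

The Julian–Gregorian offset here is 13 days (Julian trailing).
20 November 2039 Gregorian − 13 days → 7 November 2039 Julian.

2039-11-07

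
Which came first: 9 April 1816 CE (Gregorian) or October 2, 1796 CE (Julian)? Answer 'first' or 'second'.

second

Converting both to JDN: 2384439 vs 2377322; the smaller is the second.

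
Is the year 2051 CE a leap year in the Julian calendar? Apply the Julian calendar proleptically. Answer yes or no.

no

2051 mod 4 = 3, so it is a common year in the Julian calendar.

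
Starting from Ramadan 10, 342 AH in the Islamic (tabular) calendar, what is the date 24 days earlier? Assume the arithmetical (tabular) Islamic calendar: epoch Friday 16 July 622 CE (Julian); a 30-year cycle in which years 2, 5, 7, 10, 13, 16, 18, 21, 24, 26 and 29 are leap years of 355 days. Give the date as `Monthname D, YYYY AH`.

Sha'ban 15, 342 AH

The starting date is JDN 2069524; 2069524 − 24 = 2069500.
JDN 2069500 corresponds to Sha'ban 15, 342 AH.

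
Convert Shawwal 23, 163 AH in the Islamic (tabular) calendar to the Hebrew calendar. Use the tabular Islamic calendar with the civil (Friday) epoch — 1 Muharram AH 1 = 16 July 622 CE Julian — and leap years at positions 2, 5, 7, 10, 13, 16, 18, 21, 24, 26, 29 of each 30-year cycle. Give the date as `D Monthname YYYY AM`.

The source date corresponds to 5 July 780 in the proleptic Gregorian calendar (JDN 2006135).
That day falls on 24 Tammuz 4540 AM in the Hebrew calendar.

24 Tammuz 4540 AM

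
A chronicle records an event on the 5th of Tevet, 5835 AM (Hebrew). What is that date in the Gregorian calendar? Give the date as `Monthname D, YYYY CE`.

December 23, 2074 CE

Julian Day Number of the source date = 2478930.
Converting JDN 2478930 to the Gregorian calendar gives 23 December 2074 CE.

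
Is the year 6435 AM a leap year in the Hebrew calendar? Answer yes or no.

no

Hebrew year 6435 is year 13 of its 19-year Metonic cycle; leap years are at positions 3, 6, 8, 11, 14, 17, 19, so it is a common year (12 months).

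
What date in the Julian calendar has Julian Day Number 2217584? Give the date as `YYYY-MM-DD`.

The proleptic Gregorian equivalent of JDN 2217584 is 9 June 1359.
In the Julian calendar that day is 1359-06-01.

1359-06-01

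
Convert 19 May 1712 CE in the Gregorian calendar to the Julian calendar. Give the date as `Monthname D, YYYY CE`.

The Julian–Gregorian offset here is 11 days (Julian trailing).
19 May 1712 Gregorian − 11 days → 8 May 1712 Julian.

May 8, 1712 CE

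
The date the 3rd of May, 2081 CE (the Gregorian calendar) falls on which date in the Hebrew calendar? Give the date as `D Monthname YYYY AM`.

Julian Day Number of the source date = 2481253.
Converting JDN 2481253 to the Hebrew calendar gives 24 Nisan 5841 AM.

24 Nisan 5841 AM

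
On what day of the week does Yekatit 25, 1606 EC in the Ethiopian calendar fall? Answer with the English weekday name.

Equivalently 1 March 1614 Gregorian, JDN 2310621.
Since JDN mod 7 = 5 (0 = Monday), the day is Saturday.

Saturday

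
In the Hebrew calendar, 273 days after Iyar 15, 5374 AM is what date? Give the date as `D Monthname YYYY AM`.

The starting date is JDN 2310675; 2310675 + 273 = 2310948.
JDN 2310948 corresponds to 22 Shevat 5375 AM.

22 Shevat 5375 AM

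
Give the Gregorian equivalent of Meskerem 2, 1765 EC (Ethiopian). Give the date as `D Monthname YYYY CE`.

10 September 1772 CE

Julian Day Number of the source date = 2368523.
Converting JDN 2368523 to the Gregorian calendar gives 10 September 1772 CE.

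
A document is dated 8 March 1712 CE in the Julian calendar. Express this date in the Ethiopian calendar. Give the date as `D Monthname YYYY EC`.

12 Megabit 1704 EC

The source date corresponds to 19 March 1712 in the Gregorian calendar (JDN 2346433).
That day falls on 12 Megabit 1704 EC in the Ethiopian calendar.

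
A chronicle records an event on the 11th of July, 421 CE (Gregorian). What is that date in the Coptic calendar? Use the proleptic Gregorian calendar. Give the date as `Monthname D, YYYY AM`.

Both dates share Julian Day Number 1875019; in the Coptic calendar that is 16 Epip 137 AM.

Epip 16, 137 AM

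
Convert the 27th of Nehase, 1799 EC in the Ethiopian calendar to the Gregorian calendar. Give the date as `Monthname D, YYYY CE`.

September 1, 1807 CE

Julian Day Number of the source date = 2381296.
Converting JDN 2381296 to the Gregorian calendar gives 1 September 1807 CE.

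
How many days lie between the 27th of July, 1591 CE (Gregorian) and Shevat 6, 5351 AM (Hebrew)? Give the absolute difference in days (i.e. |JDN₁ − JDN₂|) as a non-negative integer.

177

JDN of the first date = 2302368.
JDN of the second date = 2302191.
|2302191 − 2302368| = 177.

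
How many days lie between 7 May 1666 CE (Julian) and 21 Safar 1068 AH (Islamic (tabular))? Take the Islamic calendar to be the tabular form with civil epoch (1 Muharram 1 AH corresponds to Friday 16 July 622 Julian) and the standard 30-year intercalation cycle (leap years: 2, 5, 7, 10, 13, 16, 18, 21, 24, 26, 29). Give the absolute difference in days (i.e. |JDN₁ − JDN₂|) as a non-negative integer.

JDN of the first date = 2329691.
JDN of the second date = 2326599.
|2326599 − 2329691| = 3092.

3092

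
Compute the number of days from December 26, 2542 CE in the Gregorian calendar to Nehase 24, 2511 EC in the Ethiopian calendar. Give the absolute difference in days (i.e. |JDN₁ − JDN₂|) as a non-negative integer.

JDN of the first date = 2649866.
JDN of the second date = 2641351.
|2641351 − 2649866| = 8515.

8515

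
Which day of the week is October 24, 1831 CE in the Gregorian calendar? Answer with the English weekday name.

Since JDN mod 7 = 0 (0 = Monday), the day is Monday.

Monday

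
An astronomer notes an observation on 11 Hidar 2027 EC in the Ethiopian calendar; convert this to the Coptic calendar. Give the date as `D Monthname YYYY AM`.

The source date corresponds to 20 November 2034 in the Gregorian calendar (JDN 2464287).
That day falls on 11 Hathor 1751 AM in the Coptic calendar.

11 Hathor 1751 AM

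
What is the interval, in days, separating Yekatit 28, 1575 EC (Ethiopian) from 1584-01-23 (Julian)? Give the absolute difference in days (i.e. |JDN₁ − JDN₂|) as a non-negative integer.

JDN of the first date = 2299301.
JDN of the second date = 2299636.
|2299636 − 2299301| = 335.

335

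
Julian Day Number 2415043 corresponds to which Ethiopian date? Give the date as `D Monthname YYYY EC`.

JDN 2415043 is 23 January 1900 in the Gregorian calendar.
In the Ethiopian calendar that day is 15 Tir 1892 EC.

15 Tir 1892 EC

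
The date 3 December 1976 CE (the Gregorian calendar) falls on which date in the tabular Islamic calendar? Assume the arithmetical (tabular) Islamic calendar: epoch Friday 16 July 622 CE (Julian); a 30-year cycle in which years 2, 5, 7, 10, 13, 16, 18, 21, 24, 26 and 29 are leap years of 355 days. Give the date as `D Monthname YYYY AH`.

Julian Day Number of the source date = 2443116.
Converting JDN 2443116 to the tabular Islamic calendar gives 11 Dhu al-Hijjah 1396 AH.

11 Dhu al-Hijjah 1396 AH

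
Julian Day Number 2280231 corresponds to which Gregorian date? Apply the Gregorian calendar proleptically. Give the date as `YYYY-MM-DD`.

1530-12-17

Counting from JDN 2299161 = 15 Oct 1582 gives an offset of -18930 days.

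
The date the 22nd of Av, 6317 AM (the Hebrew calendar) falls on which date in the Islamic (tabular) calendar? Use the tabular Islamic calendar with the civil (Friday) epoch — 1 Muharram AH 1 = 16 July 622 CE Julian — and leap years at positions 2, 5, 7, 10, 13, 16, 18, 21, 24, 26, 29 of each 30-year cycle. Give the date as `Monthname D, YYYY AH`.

Jumada al-Thani 22, 1995 AH

Julian Day Number of the source date = 2655216.
Converting JDN 2655216 to the tabular Islamic calendar gives 22 Jumada al-Thani 1995 AH.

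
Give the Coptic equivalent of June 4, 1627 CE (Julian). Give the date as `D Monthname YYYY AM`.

10 Paoni 1343 AM

The source date corresponds to 14 June 1627 in the Gregorian calendar (JDN 2315474).
That day falls on 10 Paoni 1343 AM in the Coptic calendar.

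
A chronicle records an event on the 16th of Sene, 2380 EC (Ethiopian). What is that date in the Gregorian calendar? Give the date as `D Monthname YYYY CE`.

26 June 2388 CE

Julian Day Number of the source date = 2593436.
Converting JDN 2593436 to the Gregorian calendar gives 26 June 2388 CE.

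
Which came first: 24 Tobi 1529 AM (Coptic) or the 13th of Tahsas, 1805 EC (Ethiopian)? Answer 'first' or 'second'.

The two dates have Julian Day Numbers 2383275 and 2383234 respectively.
Since 2383234 < 2383275, the second date comes first.

second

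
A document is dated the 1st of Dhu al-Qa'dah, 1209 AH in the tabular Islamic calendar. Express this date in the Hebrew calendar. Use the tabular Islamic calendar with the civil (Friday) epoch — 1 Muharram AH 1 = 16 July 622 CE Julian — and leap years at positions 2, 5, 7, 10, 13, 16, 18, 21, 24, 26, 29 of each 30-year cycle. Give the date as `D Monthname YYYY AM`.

Both dates share Julian Day Number 2376810; in the Hebrew calendar that is 2 Sivan 5555 AM.

2 Sivan 5555 AM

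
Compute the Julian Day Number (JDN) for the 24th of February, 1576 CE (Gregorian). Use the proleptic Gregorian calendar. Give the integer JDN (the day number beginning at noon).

2296736

JDN 2451545 is 1 January 2000 CE (Gregorian); the target day is −154809 days from there, so JDN = 2296736.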